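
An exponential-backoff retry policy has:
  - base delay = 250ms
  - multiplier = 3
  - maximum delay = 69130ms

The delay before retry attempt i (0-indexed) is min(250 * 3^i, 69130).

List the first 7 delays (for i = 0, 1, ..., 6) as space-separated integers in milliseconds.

Computing each delay:
  i=0: min(250*3^0, 69130) = 250
  i=1: min(250*3^1, 69130) = 750
  i=2: min(250*3^2, 69130) = 2250
  i=3: min(250*3^3, 69130) = 6750
  i=4: min(250*3^4, 69130) = 20250
  i=5: min(250*3^5, 69130) = 60750
  i=6: min(250*3^6, 69130) = 69130

Answer: 250 750 2250 6750 20250 60750 69130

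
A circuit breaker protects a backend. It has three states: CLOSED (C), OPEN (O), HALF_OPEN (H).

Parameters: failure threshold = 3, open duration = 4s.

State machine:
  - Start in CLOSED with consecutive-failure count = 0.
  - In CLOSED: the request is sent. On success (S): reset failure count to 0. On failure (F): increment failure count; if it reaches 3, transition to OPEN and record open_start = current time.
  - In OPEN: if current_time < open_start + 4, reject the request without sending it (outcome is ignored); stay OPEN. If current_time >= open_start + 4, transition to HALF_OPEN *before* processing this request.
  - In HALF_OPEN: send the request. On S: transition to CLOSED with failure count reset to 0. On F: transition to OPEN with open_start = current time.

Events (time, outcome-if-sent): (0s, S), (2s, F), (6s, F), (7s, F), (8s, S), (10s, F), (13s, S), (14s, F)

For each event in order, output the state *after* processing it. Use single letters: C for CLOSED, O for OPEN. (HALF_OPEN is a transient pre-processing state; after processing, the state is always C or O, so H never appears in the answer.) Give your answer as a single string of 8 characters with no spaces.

Answer: CCCOOOCC

Derivation:
State after each event:
  event#1 t=0s outcome=S: state=CLOSED
  event#2 t=2s outcome=F: state=CLOSED
  event#3 t=6s outcome=F: state=CLOSED
  event#4 t=7s outcome=F: state=OPEN
  event#5 t=8s outcome=S: state=OPEN
  event#6 t=10s outcome=F: state=OPEN
  event#7 t=13s outcome=S: state=CLOSED
  event#8 t=14s outcome=F: state=CLOSED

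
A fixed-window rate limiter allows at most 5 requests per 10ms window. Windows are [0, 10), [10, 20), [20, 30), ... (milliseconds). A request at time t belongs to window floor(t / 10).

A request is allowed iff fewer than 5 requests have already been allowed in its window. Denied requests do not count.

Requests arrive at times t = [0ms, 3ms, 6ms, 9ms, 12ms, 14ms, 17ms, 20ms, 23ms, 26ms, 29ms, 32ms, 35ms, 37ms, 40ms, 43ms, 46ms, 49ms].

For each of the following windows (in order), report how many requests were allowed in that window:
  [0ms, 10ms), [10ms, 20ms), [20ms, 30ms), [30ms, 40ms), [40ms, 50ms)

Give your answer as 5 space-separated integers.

Processing requests:
  req#1 t=0ms (window 0): ALLOW
  req#2 t=3ms (window 0): ALLOW
  req#3 t=6ms (window 0): ALLOW
  req#4 t=9ms (window 0): ALLOW
  req#5 t=12ms (window 1): ALLOW
  req#6 t=14ms (window 1): ALLOW
  req#7 t=17ms (window 1): ALLOW
  req#8 t=20ms (window 2): ALLOW
  req#9 t=23ms (window 2): ALLOW
  req#10 t=26ms (window 2): ALLOW
  req#11 t=29ms (window 2): ALLOW
  req#12 t=32ms (window 3): ALLOW
  req#13 t=35ms (window 3): ALLOW
  req#14 t=37ms (window 3): ALLOW
  req#15 t=40ms (window 4): ALLOW
  req#16 t=43ms (window 4): ALLOW
  req#17 t=46ms (window 4): ALLOW
  req#18 t=49ms (window 4): ALLOW

Allowed counts by window: 4 3 4 3 4

Answer: 4 3 4 3 4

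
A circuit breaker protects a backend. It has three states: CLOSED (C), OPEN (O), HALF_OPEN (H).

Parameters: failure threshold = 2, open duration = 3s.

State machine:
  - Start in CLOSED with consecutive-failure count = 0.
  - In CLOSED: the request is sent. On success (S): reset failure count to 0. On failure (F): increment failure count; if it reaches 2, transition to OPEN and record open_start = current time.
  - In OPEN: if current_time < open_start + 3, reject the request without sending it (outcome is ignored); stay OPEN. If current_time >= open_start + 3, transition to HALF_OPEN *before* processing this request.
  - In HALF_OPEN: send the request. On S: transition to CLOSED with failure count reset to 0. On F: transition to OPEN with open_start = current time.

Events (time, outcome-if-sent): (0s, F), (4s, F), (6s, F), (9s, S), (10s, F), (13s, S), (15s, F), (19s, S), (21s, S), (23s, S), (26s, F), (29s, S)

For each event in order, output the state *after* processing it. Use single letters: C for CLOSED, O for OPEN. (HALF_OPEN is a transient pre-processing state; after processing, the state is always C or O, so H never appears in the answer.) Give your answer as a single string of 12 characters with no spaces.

State after each event:
  event#1 t=0s outcome=F: state=CLOSED
  event#2 t=4s outcome=F: state=OPEN
  event#3 t=6s outcome=F: state=OPEN
  event#4 t=9s outcome=S: state=CLOSED
  event#5 t=10s outcome=F: state=CLOSED
  event#6 t=13s outcome=S: state=CLOSED
  event#7 t=15s outcome=F: state=CLOSED
  event#8 t=19s outcome=S: state=CLOSED
  event#9 t=21s outcome=S: state=CLOSED
  event#10 t=23s outcome=S: state=CLOSED
  event#11 t=26s outcome=F: state=CLOSED
  event#12 t=29s outcome=S: state=CLOSED

Answer: COOCCCCCCCCC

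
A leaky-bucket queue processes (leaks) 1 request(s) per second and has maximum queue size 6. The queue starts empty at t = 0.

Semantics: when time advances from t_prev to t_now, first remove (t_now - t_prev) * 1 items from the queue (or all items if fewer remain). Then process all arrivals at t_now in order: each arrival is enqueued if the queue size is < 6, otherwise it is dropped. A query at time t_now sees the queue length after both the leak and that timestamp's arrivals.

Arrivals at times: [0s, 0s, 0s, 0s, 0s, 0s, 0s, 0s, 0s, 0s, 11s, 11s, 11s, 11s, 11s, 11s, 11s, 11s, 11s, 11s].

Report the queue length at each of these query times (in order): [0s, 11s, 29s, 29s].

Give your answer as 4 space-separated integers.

Queue lengths at query times:
  query t=0s: backlog = 6
  query t=11s: backlog = 6
  query t=29s: backlog = 0
  query t=29s: backlog = 0

Answer: 6 6 0 0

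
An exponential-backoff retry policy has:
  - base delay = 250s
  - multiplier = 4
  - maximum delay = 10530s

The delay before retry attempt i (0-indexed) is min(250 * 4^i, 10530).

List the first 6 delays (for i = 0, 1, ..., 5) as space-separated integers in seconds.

Computing each delay:
  i=0: min(250*4^0, 10530) = 250
  i=1: min(250*4^1, 10530) = 1000
  i=2: min(250*4^2, 10530) = 4000
  i=3: min(250*4^3, 10530) = 10530
  i=4: min(250*4^4, 10530) = 10530
  i=5: min(250*4^5, 10530) = 10530

Answer: 250 1000 4000 10530 10530 10530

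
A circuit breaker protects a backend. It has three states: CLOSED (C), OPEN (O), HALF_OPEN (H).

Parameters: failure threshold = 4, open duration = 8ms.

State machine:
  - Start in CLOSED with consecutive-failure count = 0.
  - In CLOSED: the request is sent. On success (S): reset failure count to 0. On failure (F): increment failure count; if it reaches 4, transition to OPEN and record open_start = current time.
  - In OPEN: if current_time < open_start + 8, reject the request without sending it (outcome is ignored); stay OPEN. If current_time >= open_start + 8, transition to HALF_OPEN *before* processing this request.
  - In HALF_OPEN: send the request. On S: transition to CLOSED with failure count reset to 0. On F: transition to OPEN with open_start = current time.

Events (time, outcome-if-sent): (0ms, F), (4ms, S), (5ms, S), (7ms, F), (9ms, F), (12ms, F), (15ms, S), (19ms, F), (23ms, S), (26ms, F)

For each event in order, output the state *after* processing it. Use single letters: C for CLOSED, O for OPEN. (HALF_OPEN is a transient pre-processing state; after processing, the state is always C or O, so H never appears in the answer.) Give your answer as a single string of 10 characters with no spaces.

Answer: CCCCCCCCCC

Derivation:
State after each event:
  event#1 t=0ms outcome=F: state=CLOSED
  event#2 t=4ms outcome=S: state=CLOSED
  event#3 t=5ms outcome=S: state=CLOSED
  event#4 t=7ms outcome=F: state=CLOSED
  event#5 t=9ms outcome=F: state=CLOSED
  event#6 t=12ms outcome=F: state=CLOSED
  event#7 t=15ms outcome=S: state=CLOSED
  event#8 t=19ms outcome=F: state=CLOSED
  event#9 t=23ms outcome=S: state=CLOSED
  event#10 t=26ms outcome=F: state=CLOSED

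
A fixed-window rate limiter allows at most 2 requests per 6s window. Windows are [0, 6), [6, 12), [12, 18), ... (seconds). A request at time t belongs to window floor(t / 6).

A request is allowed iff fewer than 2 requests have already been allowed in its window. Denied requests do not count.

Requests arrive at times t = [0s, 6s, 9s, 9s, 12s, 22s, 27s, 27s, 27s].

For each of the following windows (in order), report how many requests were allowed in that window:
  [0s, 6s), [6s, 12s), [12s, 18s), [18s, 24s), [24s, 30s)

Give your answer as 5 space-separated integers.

Answer: 1 2 1 1 2

Derivation:
Processing requests:
  req#1 t=0s (window 0): ALLOW
  req#2 t=6s (window 1): ALLOW
  req#3 t=9s (window 1): ALLOW
  req#4 t=9s (window 1): DENY
  req#5 t=12s (window 2): ALLOW
  req#6 t=22s (window 3): ALLOW
  req#7 t=27s (window 4): ALLOW
  req#8 t=27s (window 4): ALLOW
  req#9 t=27s (window 4): DENY

Allowed counts by window: 1 2 1 1 2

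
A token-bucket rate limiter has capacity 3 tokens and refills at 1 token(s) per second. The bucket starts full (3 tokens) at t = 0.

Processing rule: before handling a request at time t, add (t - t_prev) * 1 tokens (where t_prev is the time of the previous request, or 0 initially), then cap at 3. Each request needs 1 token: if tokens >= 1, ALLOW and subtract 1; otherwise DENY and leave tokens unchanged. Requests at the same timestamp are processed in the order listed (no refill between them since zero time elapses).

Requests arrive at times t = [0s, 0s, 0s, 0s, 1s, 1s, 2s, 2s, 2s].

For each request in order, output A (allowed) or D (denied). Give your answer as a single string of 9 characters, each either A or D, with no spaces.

Answer: AAADADADD

Derivation:
Simulating step by step:
  req#1 t=0s: ALLOW
  req#2 t=0s: ALLOW
  req#3 t=0s: ALLOW
  req#4 t=0s: DENY
  req#5 t=1s: ALLOW
  req#6 t=1s: DENY
  req#7 t=2s: ALLOW
  req#8 t=2s: DENY
  req#9 t=2s: DENY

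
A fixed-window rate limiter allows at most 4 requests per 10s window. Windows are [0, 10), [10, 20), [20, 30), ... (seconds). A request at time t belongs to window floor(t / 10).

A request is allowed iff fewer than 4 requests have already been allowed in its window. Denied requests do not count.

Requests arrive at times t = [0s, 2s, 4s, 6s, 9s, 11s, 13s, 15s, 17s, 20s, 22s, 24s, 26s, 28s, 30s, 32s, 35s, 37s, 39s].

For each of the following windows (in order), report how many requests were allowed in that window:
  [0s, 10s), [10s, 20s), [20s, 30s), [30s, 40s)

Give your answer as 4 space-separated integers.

Processing requests:
  req#1 t=0s (window 0): ALLOW
  req#2 t=2s (window 0): ALLOW
  req#3 t=4s (window 0): ALLOW
  req#4 t=6s (window 0): ALLOW
  req#5 t=9s (window 0): DENY
  req#6 t=11s (window 1): ALLOW
  req#7 t=13s (window 1): ALLOW
  req#8 t=15s (window 1): ALLOW
  req#9 t=17s (window 1): ALLOW
  req#10 t=20s (window 2): ALLOW
  req#11 t=22s (window 2): ALLOW
  req#12 t=24s (window 2): ALLOW
  req#13 t=26s (window 2): ALLOW
  req#14 t=28s (window 2): DENY
  req#15 t=30s (window 3): ALLOW
  req#16 t=32s (window 3): ALLOW
  req#17 t=35s (window 3): ALLOW
  req#18 t=37s (window 3): ALLOW
  req#19 t=39s (window 3): DENY

Allowed counts by window: 4 4 4 4

Answer: 4 4 4 4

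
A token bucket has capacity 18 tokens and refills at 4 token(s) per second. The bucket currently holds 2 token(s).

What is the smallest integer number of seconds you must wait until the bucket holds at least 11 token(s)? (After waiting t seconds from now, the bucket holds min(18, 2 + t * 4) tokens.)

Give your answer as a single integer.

Answer: 3

Derivation:
Need 2 + t * 4 >= 11, so t >= 9/4.
Smallest integer t = ceil(9/4) = 3.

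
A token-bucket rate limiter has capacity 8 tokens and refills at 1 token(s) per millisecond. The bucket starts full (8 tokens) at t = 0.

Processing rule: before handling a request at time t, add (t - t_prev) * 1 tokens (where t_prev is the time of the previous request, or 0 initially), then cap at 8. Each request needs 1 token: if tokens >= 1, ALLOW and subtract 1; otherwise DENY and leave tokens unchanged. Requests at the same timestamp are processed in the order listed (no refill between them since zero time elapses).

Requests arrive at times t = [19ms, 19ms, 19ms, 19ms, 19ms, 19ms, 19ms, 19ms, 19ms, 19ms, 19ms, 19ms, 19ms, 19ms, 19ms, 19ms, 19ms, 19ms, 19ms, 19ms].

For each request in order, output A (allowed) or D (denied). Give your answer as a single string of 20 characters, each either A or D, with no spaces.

Simulating step by step:
  req#1 t=19ms: ALLOW
  req#2 t=19ms: ALLOW
  req#3 t=19ms: ALLOW
  req#4 t=19ms: ALLOW
  req#5 t=19ms: ALLOW
  req#6 t=19ms: ALLOW
  req#7 t=19ms: ALLOW
  req#8 t=19ms: ALLOW
  req#9 t=19ms: DENY
  req#10 t=19ms: DENY
  req#11 t=19ms: DENY
  req#12 t=19ms: DENY
  req#13 t=19ms: DENY
  req#14 t=19ms: DENY
  req#15 t=19ms: DENY
  req#16 t=19ms: DENY
  req#17 t=19ms: DENY
  req#18 t=19ms: DENY
  req#19 t=19ms: DENY
  req#20 t=19ms: DENY

Answer: AAAAAAAADDDDDDDDDDDD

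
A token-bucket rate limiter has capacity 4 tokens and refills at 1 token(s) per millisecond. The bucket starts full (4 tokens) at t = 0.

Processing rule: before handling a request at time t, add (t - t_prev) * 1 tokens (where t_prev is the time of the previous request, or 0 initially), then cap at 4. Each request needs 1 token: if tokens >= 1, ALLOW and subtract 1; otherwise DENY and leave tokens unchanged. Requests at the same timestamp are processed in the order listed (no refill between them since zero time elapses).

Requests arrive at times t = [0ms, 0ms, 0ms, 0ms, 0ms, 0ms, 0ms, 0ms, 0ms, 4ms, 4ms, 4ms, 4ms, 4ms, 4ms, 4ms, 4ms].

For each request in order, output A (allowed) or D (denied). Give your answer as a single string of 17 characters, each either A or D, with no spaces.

Simulating step by step:
  req#1 t=0ms: ALLOW
  req#2 t=0ms: ALLOW
  req#3 t=0ms: ALLOW
  req#4 t=0ms: ALLOW
  req#5 t=0ms: DENY
  req#6 t=0ms: DENY
  req#7 t=0ms: DENY
  req#8 t=0ms: DENY
  req#9 t=0ms: DENY
  req#10 t=4ms: ALLOW
  req#11 t=4ms: ALLOW
  req#12 t=4ms: ALLOW
  req#13 t=4ms: ALLOW
  req#14 t=4ms: DENY
  req#15 t=4ms: DENY
  req#16 t=4ms: DENY
  req#17 t=4ms: DENY

Answer: AAAADDDDDAAAADDDD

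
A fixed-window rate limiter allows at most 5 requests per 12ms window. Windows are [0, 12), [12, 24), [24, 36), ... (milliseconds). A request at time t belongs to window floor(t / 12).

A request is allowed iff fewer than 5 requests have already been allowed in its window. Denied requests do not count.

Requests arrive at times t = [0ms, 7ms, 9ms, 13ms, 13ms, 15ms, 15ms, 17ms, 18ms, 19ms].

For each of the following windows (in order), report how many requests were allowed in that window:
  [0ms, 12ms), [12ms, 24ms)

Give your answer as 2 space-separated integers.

Answer: 3 5

Derivation:
Processing requests:
  req#1 t=0ms (window 0): ALLOW
  req#2 t=7ms (window 0): ALLOW
  req#3 t=9ms (window 0): ALLOW
  req#4 t=13ms (window 1): ALLOW
  req#5 t=13ms (window 1): ALLOW
  req#6 t=15ms (window 1): ALLOW
  req#7 t=15ms (window 1): ALLOW
  req#8 t=17ms (window 1): ALLOW
  req#9 t=18ms (window 1): DENY
  req#10 t=19ms (window 1): DENY

Allowed counts by window: 3 5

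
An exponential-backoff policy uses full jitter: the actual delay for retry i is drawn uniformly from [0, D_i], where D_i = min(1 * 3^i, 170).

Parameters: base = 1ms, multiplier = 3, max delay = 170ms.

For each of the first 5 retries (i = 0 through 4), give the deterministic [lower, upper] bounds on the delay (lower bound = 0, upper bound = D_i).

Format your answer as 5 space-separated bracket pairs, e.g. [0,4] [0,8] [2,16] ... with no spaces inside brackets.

Answer: [0,1] [0,3] [0,9] [0,27] [0,81]

Derivation:
Computing bounds per retry:
  i=0: D_i=min(1*3^0,170)=1, bounds=[0,1]
  i=1: D_i=min(1*3^1,170)=3, bounds=[0,3]
  i=2: D_i=min(1*3^2,170)=9, bounds=[0,9]
  i=3: D_i=min(1*3^3,170)=27, bounds=[0,27]
  i=4: D_i=min(1*3^4,170)=81, bounds=[0,81]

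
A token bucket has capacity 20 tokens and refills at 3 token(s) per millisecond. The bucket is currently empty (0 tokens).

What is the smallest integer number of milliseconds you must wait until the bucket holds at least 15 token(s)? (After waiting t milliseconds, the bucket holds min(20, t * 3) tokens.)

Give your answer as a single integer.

Answer: 5

Derivation:
Need t * 3 >= 15, so t >= 15/3.
Smallest integer t = ceil(15/3) = 5.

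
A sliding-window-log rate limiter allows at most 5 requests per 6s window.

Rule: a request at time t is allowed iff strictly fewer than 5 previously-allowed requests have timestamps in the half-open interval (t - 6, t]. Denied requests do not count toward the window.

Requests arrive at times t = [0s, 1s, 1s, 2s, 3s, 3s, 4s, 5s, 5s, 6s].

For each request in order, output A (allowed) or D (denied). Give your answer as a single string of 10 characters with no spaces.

Answer: AAAAADDDDA

Derivation:
Tracking allowed requests in the window:
  req#1 t=0s: ALLOW
  req#2 t=1s: ALLOW
  req#3 t=1s: ALLOW
  req#4 t=2s: ALLOW
  req#5 t=3s: ALLOW
  req#6 t=3s: DENY
  req#7 t=4s: DENY
  req#8 t=5s: DENY
  req#9 t=5s: DENY
  req#10 t=6s: ALLOW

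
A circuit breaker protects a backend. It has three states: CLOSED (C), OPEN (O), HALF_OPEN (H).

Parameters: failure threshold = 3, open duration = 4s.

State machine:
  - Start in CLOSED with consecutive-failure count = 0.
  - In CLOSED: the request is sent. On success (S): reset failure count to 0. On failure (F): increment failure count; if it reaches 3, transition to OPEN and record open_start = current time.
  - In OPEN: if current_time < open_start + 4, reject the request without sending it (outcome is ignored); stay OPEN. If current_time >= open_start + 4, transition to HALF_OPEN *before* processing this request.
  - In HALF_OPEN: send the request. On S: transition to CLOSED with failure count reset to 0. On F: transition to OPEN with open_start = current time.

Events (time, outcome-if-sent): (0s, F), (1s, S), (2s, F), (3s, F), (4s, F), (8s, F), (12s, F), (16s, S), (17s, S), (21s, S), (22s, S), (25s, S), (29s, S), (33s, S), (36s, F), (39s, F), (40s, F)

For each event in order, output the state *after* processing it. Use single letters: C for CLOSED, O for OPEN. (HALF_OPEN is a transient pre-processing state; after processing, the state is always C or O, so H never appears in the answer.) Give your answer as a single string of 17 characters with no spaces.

State after each event:
  event#1 t=0s outcome=F: state=CLOSED
  event#2 t=1s outcome=S: state=CLOSED
  event#3 t=2s outcome=F: state=CLOSED
  event#4 t=3s outcome=F: state=CLOSED
  event#5 t=4s outcome=F: state=OPEN
  event#6 t=8s outcome=F: state=OPEN
  event#7 t=12s outcome=F: state=OPEN
  event#8 t=16s outcome=S: state=CLOSED
  event#9 t=17s outcome=S: state=CLOSED
  event#10 t=21s outcome=S: state=CLOSED
  event#11 t=22s outcome=S: state=CLOSED
  event#12 t=25s outcome=S: state=CLOSED
  event#13 t=29s outcome=S: state=CLOSED
  event#14 t=33s outcome=S: state=CLOSED
  event#15 t=36s outcome=F: state=CLOSED
  event#16 t=39s outcome=F: state=CLOSED
  event#17 t=40s outcome=F: state=OPEN

Answer: CCCCOOOCCCCCCCCCO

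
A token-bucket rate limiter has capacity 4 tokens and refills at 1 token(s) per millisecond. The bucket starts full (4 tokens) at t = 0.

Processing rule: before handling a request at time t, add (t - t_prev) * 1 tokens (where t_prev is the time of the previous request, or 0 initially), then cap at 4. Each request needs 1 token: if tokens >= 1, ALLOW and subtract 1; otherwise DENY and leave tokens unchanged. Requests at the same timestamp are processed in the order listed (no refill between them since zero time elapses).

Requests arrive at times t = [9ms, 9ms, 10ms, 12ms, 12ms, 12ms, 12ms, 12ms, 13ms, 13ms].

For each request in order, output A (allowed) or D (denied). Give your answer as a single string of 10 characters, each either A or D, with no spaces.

Simulating step by step:
  req#1 t=9ms: ALLOW
  req#2 t=9ms: ALLOW
  req#3 t=10ms: ALLOW
  req#4 t=12ms: ALLOW
  req#5 t=12ms: ALLOW
  req#6 t=12ms: ALLOW
  req#7 t=12ms: ALLOW
  req#8 t=12ms: DENY
  req#9 t=13ms: ALLOW
  req#10 t=13ms: DENY

Answer: AAAAAAADAD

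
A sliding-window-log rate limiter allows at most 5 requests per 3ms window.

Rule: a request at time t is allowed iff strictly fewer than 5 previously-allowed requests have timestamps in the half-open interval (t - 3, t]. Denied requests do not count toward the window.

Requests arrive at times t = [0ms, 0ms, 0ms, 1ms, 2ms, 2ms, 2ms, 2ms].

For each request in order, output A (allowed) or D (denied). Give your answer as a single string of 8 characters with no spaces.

Tracking allowed requests in the window:
  req#1 t=0ms: ALLOW
  req#2 t=0ms: ALLOW
  req#3 t=0ms: ALLOW
  req#4 t=1ms: ALLOW
  req#5 t=2ms: ALLOW
  req#6 t=2ms: DENY
  req#7 t=2ms: DENY
  req#8 t=2ms: DENY

Answer: AAAAADDD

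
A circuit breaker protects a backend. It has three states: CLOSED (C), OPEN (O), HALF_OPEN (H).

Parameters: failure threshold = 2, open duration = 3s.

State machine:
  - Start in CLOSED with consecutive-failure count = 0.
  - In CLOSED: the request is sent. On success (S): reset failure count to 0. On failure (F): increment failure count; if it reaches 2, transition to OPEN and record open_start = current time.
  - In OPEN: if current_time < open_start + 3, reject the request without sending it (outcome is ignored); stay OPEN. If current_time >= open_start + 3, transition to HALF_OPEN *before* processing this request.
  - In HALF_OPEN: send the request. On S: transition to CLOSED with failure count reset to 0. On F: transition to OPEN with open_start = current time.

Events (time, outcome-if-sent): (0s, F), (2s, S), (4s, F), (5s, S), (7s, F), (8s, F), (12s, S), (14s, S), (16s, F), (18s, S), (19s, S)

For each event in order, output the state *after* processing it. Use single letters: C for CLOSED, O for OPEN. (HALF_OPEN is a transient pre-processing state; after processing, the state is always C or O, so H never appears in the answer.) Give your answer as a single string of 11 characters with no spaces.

Answer: CCCCCOCCCCC

Derivation:
State after each event:
  event#1 t=0s outcome=F: state=CLOSED
  event#2 t=2s outcome=S: state=CLOSED
  event#3 t=4s outcome=F: state=CLOSED
  event#4 t=5s outcome=S: state=CLOSED
  event#5 t=7s outcome=F: state=CLOSED
  event#6 t=8s outcome=F: state=OPEN
  event#7 t=12s outcome=S: state=CLOSED
  event#8 t=14s outcome=S: state=CLOSED
  event#9 t=16s outcome=F: state=CLOSED
  event#10 t=18s outcome=S: state=CLOSED
  event#11 t=19s outcome=S: state=CLOSED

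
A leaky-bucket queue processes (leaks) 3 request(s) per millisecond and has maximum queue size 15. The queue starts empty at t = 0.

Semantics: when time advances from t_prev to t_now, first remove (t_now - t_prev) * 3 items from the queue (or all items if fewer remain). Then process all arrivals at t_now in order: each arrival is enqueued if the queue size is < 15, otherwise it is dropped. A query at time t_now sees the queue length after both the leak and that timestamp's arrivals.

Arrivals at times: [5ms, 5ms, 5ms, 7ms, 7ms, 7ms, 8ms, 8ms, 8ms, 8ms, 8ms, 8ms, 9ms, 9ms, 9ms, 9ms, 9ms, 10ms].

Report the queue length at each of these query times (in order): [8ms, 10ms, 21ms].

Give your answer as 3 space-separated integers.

Answer: 6 6 0

Derivation:
Queue lengths at query times:
  query t=8ms: backlog = 6
  query t=10ms: backlog = 6
  query t=21ms: backlog = 0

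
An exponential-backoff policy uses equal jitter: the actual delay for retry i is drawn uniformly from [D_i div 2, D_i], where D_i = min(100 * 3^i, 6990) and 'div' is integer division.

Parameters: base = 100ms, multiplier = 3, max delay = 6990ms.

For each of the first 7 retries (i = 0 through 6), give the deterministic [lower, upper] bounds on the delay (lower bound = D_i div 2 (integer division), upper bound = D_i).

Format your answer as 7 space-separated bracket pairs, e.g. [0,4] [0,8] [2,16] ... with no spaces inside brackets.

Computing bounds per retry:
  i=0: D_i=min(100*3^0,6990)=100, bounds=[50,100]
  i=1: D_i=min(100*3^1,6990)=300, bounds=[150,300]
  i=2: D_i=min(100*3^2,6990)=900, bounds=[450,900]
  i=3: D_i=min(100*3^3,6990)=2700, bounds=[1350,2700]
  i=4: D_i=min(100*3^4,6990)=6990, bounds=[3495,6990]
  i=5: D_i=min(100*3^5,6990)=6990, bounds=[3495,6990]
  i=6: D_i=min(100*3^6,6990)=6990, bounds=[3495,6990]

Answer: [50,100] [150,300] [450,900] [1350,2700] [3495,6990] [3495,6990] [3495,6990]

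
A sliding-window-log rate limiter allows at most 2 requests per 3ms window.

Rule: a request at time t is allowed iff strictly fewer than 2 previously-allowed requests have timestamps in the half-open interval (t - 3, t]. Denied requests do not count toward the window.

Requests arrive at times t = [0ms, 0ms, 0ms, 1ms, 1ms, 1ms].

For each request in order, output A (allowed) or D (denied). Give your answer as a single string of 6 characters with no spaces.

Answer: AADDDD

Derivation:
Tracking allowed requests in the window:
  req#1 t=0ms: ALLOW
  req#2 t=0ms: ALLOW
  req#3 t=0ms: DENY
  req#4 t=1ms: DENY
  req#5 t=1ms: DENY
  req#6 t=1ms: DENY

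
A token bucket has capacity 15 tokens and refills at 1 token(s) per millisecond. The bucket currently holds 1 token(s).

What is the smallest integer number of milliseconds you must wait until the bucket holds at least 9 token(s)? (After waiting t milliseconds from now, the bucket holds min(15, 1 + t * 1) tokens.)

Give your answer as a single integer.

Need 1 + t * 1 >= 9, so t >= 8/1.
Smallest integer t = ceil(8/1) = 8.

Answer: 8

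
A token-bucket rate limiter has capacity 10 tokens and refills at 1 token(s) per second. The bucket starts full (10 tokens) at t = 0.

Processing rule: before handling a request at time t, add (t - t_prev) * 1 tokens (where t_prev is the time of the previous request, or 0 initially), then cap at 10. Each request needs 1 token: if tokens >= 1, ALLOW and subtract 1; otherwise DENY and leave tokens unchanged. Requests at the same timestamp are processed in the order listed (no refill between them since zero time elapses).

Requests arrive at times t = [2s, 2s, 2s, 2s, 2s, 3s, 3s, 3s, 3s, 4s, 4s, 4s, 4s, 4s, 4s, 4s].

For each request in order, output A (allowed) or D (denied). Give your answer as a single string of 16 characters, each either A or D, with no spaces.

Simulating step by step:
  req#1 t=2s: ALLOW
  req#2 t=2s: ALLOW
  req#3 t=2s: ALLOW
  req#4 t=2s: ALLOW
  req#5 t=2s: ALLOW
  req#6 t=3s: ALLOW
  req#7 t=3s: ALLOW
  req#8 t=3s: ALLOW
  req#9 t=3s: ALLOW
  req#10 t=4s: ALLOW
  req#11 t=4s: ALLOW
  req#12 t=4s: ALLOW
  req#13 t=4s: DENY
  req#14 t=4s: DENY
  req#15 t=4s: DENY
  req#16 t=4s: DENY

Answer: AAAAAAAAAAAADDDD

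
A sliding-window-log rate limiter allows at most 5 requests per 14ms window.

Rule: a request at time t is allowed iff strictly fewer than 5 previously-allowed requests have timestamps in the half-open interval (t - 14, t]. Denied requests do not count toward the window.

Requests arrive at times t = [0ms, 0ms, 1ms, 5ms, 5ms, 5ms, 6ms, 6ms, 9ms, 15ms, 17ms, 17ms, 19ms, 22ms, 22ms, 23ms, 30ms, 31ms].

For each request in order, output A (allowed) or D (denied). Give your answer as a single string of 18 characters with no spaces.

Tracking allowed requests in the window:
  req#1 t=0ms: ALLOW
  req#2 t=0ms: ALLOW
  req#3 t=1ms: ALLOW
  req#4 t=5ms: ALLOW
  req#5 t=5ms: ALLOW
  req#6 t=5ms: DENY
  req#7 t=6ms: DENY
  req#8 t=6ms: DENY
  req#9 t=9ms: DENY
  req#10 t=15ms: ALLOW
  req#11 t=17ms: ALLOW
  req#12 t=17ms: ALLOW
  req#13 t=19ms: ALLOW
  req#14 t=22ms: ALLOW
  req#15 t=22ms: DENY
  req#16 t=23ms: DENY
  req#17 t=30ms: ALLOW
  req#18 t=31ms: ALLOW

Answer: AAAAADDDDAAAAADDAA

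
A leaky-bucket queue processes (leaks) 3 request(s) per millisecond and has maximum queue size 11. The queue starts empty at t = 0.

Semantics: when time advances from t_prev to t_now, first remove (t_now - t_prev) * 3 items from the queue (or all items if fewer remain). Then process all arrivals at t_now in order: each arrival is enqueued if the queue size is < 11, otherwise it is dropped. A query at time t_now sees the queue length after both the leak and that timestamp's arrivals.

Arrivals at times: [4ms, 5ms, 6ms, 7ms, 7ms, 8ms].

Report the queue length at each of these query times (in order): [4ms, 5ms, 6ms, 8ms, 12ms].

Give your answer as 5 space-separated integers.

Answer: 1 1 1 1 0

Derivation:
Queue lengths at query times:
  query t=4ms: backlog = 1
  query t=5ms: backlog = 1
  query t=6ms: backlog = 1
  query t=8ms: backlog = 1
  query t=12ms: backlog = 0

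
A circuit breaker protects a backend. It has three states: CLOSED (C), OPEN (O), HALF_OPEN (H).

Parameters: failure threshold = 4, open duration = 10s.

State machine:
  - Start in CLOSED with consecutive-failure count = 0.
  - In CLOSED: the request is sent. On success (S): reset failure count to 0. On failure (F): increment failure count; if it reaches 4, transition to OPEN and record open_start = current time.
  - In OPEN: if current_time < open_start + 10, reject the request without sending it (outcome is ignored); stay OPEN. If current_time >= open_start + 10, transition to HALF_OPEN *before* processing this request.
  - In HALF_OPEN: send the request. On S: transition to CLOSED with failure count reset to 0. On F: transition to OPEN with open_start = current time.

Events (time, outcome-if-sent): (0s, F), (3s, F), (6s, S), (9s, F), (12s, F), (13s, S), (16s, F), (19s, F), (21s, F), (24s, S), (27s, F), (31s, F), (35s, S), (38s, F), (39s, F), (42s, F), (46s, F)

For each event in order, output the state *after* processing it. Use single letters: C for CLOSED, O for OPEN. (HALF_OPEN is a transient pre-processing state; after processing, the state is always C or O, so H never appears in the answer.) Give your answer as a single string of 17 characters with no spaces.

State after each event:
  event#1 t=0s outcome=F: state=CLOSED
  event#2 t=3s outcome=F: state=CLOSED
  event#3 t=6s outcome=S: state=CLOSED
  event#4 t=9s outcome=F: state=CLOSED
  event#5 t=12s outcome=F: state=CLOSED
  event#6 t=13s outcome=S: state=CLOSED
  event#7 t=16s outcome=F: state=CLOSED
  event#8 t=19s outcome=F: state=CLOSED
  event#9 t=21s outcome=F: state=CLOSED
  event#10 t=24s outcome=S: state=CLOSED
  event#11 t=27s outcome=F: state=CLOSED
  event#12 t=31s outcome=F: state=CLOSED
  event#13 t=35s outcome=S: state=CLOSED
  event#14 t=38s outcome=F: state=CLOSED
  event#15 t=39s outcome=F: state=CLOSED
  event#16 t=42s outcome=F: state=CLOSED
  event#17 t=46s outcome=F: state=OPEN

Answer: CCCCCCCCCCCCCCCCO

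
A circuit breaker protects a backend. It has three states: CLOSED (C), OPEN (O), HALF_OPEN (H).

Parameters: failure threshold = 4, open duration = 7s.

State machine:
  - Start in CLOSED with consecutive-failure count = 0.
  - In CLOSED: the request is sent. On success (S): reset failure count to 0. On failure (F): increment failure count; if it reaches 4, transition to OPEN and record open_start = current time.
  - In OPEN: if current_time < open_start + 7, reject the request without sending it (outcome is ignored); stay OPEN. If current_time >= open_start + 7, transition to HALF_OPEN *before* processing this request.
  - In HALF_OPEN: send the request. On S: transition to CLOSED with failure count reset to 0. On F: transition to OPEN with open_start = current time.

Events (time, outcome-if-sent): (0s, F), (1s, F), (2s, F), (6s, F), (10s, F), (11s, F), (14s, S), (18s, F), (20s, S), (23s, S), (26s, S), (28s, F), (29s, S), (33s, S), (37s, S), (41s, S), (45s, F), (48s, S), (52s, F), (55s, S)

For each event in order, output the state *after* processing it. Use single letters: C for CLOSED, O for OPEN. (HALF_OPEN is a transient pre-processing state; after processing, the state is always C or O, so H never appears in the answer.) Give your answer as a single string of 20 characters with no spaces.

Answer: CCCOOOCCCCCCCCCCCCCC

Derivation:
State after each event:
  event#1 t=0s outcome=F: state=CLOSED
  event#2 t=1s outcome=F: state=CLOSED
  event#3 t=2s outcome=F: state=CLOSED
  event#4 t=6s outcome=F: state=OPEN
  event#5 t=10s outcome=F: state=OPEN
  event#6 t=11s outcome=F: state=OPEN
  event#7 t=14s outcome=S: state=CLOSED
  event#8 t=18s outcome=F: state=CLOSED
  event#9 t=20s outcome=S: state=CLOSED
  event#10 t=23s outcome=S: state=CLOSED
  event#11 t=26s outcome=S: state=CLOSED
  event#12 t=28s outcome=F: state=CLOSED
  event#13 t=29s outcome=S: state=CLOSED
  event#14 t=33s outcome=S: state=CLOSED
  event#15 t=37s outcome=S: state=CLOSED
  event#16 t=41s outcome=S: state=CLOSED
  event#17 t=45s outcome=F: state=CLOSED
  event#18 t=48s outcome=S: state=CLOSED
  event#19 t=52s outcome=F: state=CLOSED
  event#20 t=55s outcome=S: state=CLOSED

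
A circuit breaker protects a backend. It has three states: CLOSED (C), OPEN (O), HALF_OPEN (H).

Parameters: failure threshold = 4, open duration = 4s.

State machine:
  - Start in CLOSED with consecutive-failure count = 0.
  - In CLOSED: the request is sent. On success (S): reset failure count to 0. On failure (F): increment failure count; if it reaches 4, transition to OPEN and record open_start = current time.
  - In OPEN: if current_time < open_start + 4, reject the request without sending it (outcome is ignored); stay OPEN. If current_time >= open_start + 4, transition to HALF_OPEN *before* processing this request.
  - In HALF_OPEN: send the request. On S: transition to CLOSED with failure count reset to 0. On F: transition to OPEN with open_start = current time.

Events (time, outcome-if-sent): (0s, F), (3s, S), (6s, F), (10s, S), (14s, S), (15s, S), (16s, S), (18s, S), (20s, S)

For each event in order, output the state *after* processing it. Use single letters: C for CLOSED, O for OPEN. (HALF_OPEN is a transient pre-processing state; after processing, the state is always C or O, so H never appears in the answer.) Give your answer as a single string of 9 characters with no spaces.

Answer: CCCCCCCCC

Derivation:
State after each event:
  event#1 t=0s outcome=F: state=CLOSED
  event#2 t=3s outcome=S: state=CLOSED
  event#3 t=6s outcome=F: state=CLOSED
  event#4 t=10s outcome=S: state=CLOSED
  event#5 t=14s outcome=S: state=CLOSED
  event#6 t=15s outcome=S: state=CLOSED
  event#7 t=16s outcome=S: state=CLOSED
  event#8 t=18s outcome=S: state=CLOSED
  event#9 t=20s outcome=S: state=CLOSED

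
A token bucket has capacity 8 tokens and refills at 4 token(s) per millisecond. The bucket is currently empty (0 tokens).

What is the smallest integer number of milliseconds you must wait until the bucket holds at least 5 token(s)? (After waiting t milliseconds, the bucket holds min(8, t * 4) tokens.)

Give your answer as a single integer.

Answer: 2

Derivation:
Need t * 4 >= 5, so t >= 5/4.
Smallest integer t = ceil(5/4) = 2.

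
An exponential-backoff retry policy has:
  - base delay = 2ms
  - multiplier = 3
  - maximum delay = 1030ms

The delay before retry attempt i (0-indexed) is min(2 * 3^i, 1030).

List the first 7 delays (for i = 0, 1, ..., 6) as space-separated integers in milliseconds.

Computing each delay:
  i=0: min(2*3^0, 1030) = 2
  i=1: min(2*3^1, 1030) = 6
  i=2: min(2*3^2, 1030) = 18
  i=3: min(2*3^3, 1030) = 54
  i=4: min(2*3^4, 1030) = 162
  i=5: min(2*3^5, 1030) = 486
  i=6: min(2*3^6, 1030) = 1030

Answer: 2 6 18 54 162 486 1030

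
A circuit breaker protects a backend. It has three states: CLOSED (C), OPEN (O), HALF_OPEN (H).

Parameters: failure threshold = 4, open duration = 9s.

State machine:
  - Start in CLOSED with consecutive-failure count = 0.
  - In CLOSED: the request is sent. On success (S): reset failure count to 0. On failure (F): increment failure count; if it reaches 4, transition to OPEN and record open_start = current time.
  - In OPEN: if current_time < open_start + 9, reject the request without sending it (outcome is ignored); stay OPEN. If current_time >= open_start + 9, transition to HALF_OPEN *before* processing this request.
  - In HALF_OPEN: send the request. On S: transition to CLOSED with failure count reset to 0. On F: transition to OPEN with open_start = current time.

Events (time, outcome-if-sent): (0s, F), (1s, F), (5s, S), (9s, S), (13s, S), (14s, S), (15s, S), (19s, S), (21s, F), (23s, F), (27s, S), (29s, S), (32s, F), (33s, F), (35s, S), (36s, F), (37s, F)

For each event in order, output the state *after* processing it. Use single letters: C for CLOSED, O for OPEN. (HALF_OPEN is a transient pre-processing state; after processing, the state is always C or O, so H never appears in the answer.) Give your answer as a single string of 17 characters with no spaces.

Answer: CCCCCCCCCCCCCCCCC

Derivation:
State after each event:
  event#1 t=0s outcome=F: state=CLOSED
  event#2 t=1s outcome=F: state=CLOSED
  event#3 t=5s outcome=S: state=CLOSED
  event#4 t=9s outcome=S: state=CLOSED
  event#5 t=13s outcome=S: state=CLOSED
  event#6 t=14s outcome=S: state=CLOSED
  event#7 t=15s outcome=S: state=CLOSED
  event#8 t=19s outcome=S: state=CLOSED
  event#9 t=21s outcome=F: state=CLOSED
  event#10 t=23s outcome=F: state=CLOSED
  event#11 t=27s outcome=S: state=CLOSED
  event#12 t=29s outcome=S: state=CLOSED
  event#13 t=32s outcome=F: state=CLOSED
  event#14 t=33s outcome=F: state=CLOSED
  event#15 t=35s outcome=S: state=CLOSED
  event#16 t=36s outcome=F: state=CLOSED
  event#17 t=37s outcome=F: state=CLOSED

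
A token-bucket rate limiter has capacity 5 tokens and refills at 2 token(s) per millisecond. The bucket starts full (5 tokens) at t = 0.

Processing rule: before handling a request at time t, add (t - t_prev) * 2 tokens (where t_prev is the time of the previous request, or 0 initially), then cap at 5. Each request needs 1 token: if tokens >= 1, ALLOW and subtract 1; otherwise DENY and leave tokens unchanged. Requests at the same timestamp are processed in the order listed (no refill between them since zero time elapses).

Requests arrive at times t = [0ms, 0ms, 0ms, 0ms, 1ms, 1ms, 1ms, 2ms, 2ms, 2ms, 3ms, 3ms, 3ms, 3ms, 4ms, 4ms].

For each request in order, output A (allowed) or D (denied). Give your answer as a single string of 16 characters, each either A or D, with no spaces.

Simulating step by step:
  req#1 t=0ms: ALLOW
  req#2 t=0ms: ALLOW
  req#3 t=0ms: ALLOW
  req#4 t=0ms: ALLOW
  req#5 t=1ms: ALLOW
  req#6 t=1ms: ALLOW
  req#7 t=1ms: ALLOW
  req#8 t=2ms: ALLOW
  req#9 t=2ms: ALLOW
  req#10 t=2ms: DENY
  req#11 t=3ms: ALLOW
  req#12 t=3ms: ALLOW
  req#13 t=3ms: DENY
  req#14 t=3ms: DENY
  req#15 t=4ms: ALLOW
  req#16 t=4ms: ALLOW

Answer: AAAAAAAAADAADDAA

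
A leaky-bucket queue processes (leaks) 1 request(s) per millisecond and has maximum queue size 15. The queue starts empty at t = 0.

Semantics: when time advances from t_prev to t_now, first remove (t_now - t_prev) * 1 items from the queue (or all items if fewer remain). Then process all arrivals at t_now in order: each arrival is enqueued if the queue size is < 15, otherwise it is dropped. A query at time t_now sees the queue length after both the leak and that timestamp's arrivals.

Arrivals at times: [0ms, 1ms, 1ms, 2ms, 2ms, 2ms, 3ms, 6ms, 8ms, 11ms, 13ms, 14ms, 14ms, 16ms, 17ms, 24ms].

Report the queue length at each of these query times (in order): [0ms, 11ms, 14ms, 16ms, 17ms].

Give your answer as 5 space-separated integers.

Answer: 1 1 2 1 1

Derivation:
Queue lengths at query times:
  query t=0ms: backlog = 1
  query t=11ms: backlog = 1
  query t=14ms: backlog = 2
  query t=16ms: backlog = 1
  query t=17ms: backlog = 1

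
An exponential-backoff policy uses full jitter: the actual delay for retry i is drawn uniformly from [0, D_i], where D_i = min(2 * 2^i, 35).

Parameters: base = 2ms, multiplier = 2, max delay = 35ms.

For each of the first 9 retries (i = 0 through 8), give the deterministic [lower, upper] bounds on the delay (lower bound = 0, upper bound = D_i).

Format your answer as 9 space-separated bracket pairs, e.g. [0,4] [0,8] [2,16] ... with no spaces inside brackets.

Answer: [0,2] [0,4] [0,8] [0,16] [0,32] [0,35] [0,35] [0,35] [0,35]

Derivation:
Computing bounds per retry:
  i=0: D_i=min(2*2^0,35)=2, bounds=[0,2]
  i=1: D_i=min(2*2^1,35)=4, bounds=[0,4]
  i=2: D_i=min(2*2^2,35)=8, bounds=[0,8]
  i=3: D_i=min(2*2^3,35)=16, bounds=[0,16]
  i=4: D_i=min(2*2^4,35)=32, bounds=[0,32]
  i=5: D_i=min(2*2^5,35)=35, bounds=[0,35]
  i=6: D_i=min(2*2^6,35)=35, bounds=[0,35]
  i=7: D_i=min(2*2^7,35)=35, bounds=[0,35]
  i=8: D_i=min(2*2^8,35)=35, bounds=[0,35]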